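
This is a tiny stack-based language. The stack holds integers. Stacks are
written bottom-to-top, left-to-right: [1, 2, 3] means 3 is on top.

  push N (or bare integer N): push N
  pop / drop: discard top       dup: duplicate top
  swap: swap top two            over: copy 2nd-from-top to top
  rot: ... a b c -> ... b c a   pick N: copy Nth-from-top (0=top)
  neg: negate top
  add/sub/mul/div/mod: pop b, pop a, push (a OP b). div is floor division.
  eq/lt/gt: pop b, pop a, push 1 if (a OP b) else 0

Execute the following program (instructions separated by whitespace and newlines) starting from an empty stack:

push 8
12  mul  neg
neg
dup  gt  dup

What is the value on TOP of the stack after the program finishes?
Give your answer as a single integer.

After 'push 8': [8]
After 'push 12': [8, 12]
After 'mul': [96]
After 'neg': [-96]
After 'neg': [96]
After 'dup': [96, 96]
After 'gt': [0]
After 'dup': [0, 0]

Answer: 0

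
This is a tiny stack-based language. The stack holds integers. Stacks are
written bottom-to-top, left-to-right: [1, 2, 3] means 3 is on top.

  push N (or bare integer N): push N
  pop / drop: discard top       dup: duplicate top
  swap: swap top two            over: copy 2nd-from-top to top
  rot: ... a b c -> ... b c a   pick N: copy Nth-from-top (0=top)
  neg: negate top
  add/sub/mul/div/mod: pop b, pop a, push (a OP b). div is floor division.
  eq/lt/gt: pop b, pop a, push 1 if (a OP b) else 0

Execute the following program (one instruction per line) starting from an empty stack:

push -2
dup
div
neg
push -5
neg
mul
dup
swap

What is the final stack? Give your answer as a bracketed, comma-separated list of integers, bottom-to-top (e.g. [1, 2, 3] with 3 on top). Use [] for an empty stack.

After 'push -2': [-2]
After 'dup': [-2, -2]
After 'div': [1]
After 'neg': [-1]
After 'push -5': [-1, -5]
After 'neg': [-1, 5]
After 'mul': [-5]
After 'dup': [-5, -5]
After 'swap': [-5, -5]

Answer: [-5, -5]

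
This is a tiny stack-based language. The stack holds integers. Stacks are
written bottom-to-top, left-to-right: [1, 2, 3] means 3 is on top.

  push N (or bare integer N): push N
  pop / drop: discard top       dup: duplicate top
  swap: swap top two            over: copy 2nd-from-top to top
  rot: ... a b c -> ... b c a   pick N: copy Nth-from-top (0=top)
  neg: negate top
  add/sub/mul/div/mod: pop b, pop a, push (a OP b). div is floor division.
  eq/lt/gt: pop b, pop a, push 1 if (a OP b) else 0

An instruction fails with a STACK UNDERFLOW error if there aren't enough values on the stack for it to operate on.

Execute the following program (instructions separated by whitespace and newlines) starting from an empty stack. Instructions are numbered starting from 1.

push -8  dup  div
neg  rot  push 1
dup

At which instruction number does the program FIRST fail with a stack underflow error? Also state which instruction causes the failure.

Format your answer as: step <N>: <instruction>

Answer: step 5: rot

Derivation:
Step 1 ('push -8'): stack = [-8], depth = 1
Step 2 ('dup'): stack = [-8, -8], depth = 2
Step 3 ('div'): stack = [1], depth = 1
Step 4 ('neg'): stack = [-1], depth = 1
Step 5 ('rot'): needs 3 value(s) but depth is 1 — STACK UNDERFLOW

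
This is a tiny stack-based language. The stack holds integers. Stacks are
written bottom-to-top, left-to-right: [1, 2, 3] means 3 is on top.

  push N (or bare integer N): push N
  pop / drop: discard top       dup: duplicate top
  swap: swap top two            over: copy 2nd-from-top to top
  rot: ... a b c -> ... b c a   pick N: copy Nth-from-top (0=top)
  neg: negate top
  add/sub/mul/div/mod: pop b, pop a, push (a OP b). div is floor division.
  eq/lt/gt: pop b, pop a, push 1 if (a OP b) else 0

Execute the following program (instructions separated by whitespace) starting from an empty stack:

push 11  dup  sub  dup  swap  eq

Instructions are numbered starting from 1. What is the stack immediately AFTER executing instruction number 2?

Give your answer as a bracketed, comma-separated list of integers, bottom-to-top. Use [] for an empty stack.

Step 1 ('push 11'): [11]
Step 2 ('dup'): [11, 11]

Answer: [11, 11]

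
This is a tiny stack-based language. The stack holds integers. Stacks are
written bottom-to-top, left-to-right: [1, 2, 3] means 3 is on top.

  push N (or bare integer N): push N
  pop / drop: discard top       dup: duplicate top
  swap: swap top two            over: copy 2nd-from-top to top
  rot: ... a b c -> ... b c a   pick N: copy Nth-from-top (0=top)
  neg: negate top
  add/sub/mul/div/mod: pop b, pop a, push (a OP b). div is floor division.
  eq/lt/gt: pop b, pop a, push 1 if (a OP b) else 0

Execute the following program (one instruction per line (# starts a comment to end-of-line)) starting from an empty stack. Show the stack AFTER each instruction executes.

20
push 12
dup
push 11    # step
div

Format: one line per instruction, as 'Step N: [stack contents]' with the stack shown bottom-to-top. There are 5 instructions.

Step 1: [20]
Step 2: [20, 12]
Step 3: [20, 12, 12]
Step 4: [20, 12, 12, 11]
Step 5: [20, 12, 1]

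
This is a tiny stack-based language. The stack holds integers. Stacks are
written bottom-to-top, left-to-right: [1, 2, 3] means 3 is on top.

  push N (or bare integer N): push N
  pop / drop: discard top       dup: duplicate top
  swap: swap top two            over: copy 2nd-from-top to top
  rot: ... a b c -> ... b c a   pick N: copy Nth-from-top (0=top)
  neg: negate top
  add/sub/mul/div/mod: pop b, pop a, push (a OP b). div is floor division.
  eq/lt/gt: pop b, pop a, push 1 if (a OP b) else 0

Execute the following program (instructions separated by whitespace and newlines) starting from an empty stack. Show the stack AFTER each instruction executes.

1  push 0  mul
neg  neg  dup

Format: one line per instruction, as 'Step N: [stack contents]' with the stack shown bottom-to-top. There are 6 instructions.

Step 1: [1]
Step 2: [1, 0]
Step 3: [0]
Step 4: [0]
Step 5: [0]
Step 6: [0, 0]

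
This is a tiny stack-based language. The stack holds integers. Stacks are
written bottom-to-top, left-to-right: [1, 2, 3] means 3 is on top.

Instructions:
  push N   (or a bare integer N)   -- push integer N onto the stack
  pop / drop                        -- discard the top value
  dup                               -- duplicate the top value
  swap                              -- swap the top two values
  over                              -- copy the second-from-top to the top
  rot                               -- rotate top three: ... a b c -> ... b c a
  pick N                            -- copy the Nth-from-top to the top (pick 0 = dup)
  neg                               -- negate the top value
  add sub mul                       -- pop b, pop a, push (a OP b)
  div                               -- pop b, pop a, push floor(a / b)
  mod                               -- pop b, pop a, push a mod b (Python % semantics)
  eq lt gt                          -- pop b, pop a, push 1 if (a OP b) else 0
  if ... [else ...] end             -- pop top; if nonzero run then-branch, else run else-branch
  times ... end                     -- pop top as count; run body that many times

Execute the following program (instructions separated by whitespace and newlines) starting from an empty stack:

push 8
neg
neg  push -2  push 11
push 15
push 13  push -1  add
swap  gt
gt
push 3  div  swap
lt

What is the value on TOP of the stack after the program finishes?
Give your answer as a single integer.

Answer: 0

Derivation:
After 'push 8': [8]
After 'neg': [-8]
After 'neg': [8]
After 'push -2': [8, -2]
After 'push 11': [8, -2, 11]
After 'push 15': [8, -2, 11, 15]
After 'push 13': [8, -2, 11, 15, 13]
After 'push -1': [8, -2, 11, 15, 13, -1]
After 'add': [8, -2, 11, 15, 12]
After 'swap': [8, -2, 11, 12, 15]
After 'gt': [8, -2, 11, 0]
After 'gt': [8, -2, 1]
After 'push 3': [8, -2, 1, 3]
After 'div': [8, -2, 0]
After 'swap': [8, 0, -2]
After 'lt': [8, 0]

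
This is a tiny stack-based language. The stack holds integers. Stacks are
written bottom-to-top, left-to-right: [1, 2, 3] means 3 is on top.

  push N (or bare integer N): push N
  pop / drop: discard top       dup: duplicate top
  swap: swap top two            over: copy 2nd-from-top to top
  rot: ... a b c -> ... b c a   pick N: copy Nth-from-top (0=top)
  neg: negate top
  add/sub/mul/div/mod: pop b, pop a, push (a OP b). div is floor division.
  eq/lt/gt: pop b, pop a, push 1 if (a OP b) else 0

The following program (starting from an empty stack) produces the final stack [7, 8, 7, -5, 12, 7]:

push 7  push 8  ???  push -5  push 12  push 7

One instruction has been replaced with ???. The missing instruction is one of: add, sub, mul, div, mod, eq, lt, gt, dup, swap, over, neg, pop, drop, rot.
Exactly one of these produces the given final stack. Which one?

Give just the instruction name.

Answer: over

Derivation:
Stack before ???: [7, 8]
Stack after ???:  [7, 8, 7]
The instruction that transforms [7, 8] -> [7, 8, 7] is: over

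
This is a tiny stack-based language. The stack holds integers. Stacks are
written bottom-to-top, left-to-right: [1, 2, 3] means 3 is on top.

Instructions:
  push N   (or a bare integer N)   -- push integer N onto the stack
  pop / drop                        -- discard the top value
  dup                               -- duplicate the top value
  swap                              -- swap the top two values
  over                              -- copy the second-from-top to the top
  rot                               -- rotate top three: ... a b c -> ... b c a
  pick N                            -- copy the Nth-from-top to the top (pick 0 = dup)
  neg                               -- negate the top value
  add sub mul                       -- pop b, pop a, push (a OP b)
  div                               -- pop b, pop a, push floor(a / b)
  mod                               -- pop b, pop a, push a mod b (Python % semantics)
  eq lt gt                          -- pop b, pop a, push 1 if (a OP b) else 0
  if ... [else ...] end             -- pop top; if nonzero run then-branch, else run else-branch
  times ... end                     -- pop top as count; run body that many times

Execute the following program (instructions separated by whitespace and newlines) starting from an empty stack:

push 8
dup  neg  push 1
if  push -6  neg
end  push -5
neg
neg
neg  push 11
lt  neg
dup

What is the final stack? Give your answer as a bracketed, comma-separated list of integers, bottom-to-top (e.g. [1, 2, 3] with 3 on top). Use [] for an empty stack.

After 'push 8': [8]
After 'dup': [8, 8]
After 'neg': [8, -8]
After 'push 1': [8, -8, 1]
After 'if': [8, -8]
After 'push -6': [8, -8, -6]
After 'neg': [8, -8, 6]
After 'push -5': [8, -8, 6, -5]
After 'neg': [8, -8, 6, 5]
After 'neg': [8, -8, 6, -5]
After 'neg': [8, -8, 6, 5]
After 'push 11': [8, -8, 6, 5, 11]
After 'lt': [8, -8, 6, 1]
After 'neg': [8, -8, 6, -1]
After 'dup': [8, -8, 6, -1, -1]

Answer: [8, -8, 6, -1, -1]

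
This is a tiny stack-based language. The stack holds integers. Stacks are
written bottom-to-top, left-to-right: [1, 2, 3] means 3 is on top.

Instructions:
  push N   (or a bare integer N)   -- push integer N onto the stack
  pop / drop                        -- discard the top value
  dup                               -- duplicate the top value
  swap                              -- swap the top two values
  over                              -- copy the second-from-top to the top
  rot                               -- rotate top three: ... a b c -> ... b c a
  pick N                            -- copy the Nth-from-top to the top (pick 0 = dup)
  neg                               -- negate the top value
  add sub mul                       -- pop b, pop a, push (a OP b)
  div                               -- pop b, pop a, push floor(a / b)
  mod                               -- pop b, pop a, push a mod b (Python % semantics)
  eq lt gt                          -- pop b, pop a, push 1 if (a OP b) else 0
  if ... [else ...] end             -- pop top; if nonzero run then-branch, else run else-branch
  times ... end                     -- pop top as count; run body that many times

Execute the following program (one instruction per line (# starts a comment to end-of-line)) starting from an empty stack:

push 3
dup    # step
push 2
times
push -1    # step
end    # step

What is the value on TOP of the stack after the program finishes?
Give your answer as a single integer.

Answer: -1

Derivation:
After 'push 3': [3]
After 'dup': [3, 3]
After 'push 2': [3, 3, 2]
After 'times': [3, 3]
After 'push -1': [3, 3, -1]
After 'push -1': [3, 3, -1, -1]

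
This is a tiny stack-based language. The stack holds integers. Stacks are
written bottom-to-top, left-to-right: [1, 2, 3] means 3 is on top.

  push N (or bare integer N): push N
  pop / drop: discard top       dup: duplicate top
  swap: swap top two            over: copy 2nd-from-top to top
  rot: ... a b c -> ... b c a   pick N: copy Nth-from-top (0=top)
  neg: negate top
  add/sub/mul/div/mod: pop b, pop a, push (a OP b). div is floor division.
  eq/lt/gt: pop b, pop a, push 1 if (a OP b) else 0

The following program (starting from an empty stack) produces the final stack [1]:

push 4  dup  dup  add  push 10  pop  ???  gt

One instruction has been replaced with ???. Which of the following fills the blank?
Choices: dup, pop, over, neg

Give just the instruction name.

Answer: neg

Derivation:
Stack before ???: [4, 8]
Stack after ???:  [4, -8]
Checking each choice:
  dup: produces [4, 0]
  pop: stack underflow (need 2, have 1)
  over: produces [4, 1]
  neg: MATCH


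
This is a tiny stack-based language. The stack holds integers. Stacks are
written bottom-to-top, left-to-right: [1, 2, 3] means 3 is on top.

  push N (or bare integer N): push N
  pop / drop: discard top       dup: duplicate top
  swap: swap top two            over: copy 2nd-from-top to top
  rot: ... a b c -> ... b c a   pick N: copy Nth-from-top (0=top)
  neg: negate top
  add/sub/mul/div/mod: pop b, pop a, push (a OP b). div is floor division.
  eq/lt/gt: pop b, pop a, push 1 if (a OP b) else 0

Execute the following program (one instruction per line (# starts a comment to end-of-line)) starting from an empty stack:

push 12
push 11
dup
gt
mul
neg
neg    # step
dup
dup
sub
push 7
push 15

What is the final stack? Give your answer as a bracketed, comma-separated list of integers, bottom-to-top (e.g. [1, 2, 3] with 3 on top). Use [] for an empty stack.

After 'push 12': [12]
After 'push 11': [12, 11]
After 'dup': [12, 11, 11]
After 'gt': [12, 0]
After 'mul': [0]
After 'neg': [0]
After 'neg': [0]
After 'dup': [0, 0]
After 'dup': [0, 0, 0]
After 'sub': [0, 0]
After 'push 7': [0, 0, 7]
After 'push 15': [0, 0, 7, 15]

Answer: [0, 0, 7, 15]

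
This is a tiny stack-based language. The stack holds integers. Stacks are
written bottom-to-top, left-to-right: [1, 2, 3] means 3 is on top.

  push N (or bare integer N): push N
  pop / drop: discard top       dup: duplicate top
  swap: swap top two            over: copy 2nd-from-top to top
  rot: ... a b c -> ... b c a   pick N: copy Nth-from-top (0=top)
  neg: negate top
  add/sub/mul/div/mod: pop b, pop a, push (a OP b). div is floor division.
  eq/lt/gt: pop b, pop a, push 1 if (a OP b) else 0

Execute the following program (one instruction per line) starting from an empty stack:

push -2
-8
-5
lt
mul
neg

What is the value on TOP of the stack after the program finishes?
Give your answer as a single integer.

Answer: 2

Derivation:
After 'push -2': [-2]
After 'push -8': [-2, -8]
After 'push -5': [-2, -8, -5]
After 'lt': [-2, 1]
After 'mul': [-2]
After 'neg': [2]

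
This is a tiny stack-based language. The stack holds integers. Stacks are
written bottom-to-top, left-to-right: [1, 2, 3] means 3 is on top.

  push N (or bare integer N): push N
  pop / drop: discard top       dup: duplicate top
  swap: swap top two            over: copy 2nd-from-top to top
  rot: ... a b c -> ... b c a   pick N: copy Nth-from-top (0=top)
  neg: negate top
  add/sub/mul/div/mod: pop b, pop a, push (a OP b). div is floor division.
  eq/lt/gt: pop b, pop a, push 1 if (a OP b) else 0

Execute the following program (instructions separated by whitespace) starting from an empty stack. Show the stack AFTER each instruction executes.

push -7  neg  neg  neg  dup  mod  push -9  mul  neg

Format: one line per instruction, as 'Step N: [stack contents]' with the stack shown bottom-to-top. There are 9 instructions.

Step 1: [-7]
Step 2: [7]
Step 3: [-7]
Step 4: [7]
Step 5: [7, 7]
Step 6: [0]
Step 7: [0, -9]
Step 8: [0]
Step 9: [0]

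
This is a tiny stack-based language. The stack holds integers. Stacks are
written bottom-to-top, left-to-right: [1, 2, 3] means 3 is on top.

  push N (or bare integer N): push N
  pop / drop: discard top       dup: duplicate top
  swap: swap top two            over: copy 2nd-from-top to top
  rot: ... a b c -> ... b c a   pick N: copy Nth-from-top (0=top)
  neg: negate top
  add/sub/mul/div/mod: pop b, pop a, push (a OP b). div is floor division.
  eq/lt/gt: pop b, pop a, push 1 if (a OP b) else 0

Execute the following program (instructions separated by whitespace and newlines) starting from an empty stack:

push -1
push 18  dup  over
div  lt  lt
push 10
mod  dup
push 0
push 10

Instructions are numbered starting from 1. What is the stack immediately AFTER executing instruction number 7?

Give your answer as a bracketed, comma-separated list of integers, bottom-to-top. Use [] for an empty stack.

Answer: [1]

Derivation:
Step 1 ('push -1'): [-1]
Step 2 ('push 18'): [-1, 18]
Step 3 ('dup'): [-1, 18, 18]
Step 4 ('over'): [-1, 18, 18, 18]
Step 5 ('div'): [-1, 18, 1]
Step 6 ('lt'): [-1, 0]
Step 7 ('lt'): [1]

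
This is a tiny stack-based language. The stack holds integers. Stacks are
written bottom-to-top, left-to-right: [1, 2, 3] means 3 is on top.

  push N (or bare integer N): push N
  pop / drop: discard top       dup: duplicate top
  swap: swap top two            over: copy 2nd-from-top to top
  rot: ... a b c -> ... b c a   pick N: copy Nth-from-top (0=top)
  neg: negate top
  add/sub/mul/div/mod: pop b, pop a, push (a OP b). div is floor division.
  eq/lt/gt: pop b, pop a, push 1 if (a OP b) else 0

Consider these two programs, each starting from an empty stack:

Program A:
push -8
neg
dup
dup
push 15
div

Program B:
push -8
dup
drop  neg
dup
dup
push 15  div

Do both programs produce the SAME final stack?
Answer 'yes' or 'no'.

Program A trace:
  After 'push -8': [-8]
  After 'neg': [8]
  After 'dup': [8, 8]
  After 'dup': [8, 8, 8]
  After 'push 15': [8, 8, 8, 15]
  After 'div': [8, 8, 0]
Program A final stack: [8, 8, 0]

Program B trace:
  After 'push -8': [-8]
  After 'dup': [-8, -8]
  After 'drop': [-8]
  After 'neg': [8]
  After 'dup': [8, 8]
  After 'dup': [8, 8, 8]
  After 'push 15': [8, 8, 8, 15]
  After 'div': [8, 8, 0]
Program B final stack: [8, 8, 0]
Same: yes

Answer: yes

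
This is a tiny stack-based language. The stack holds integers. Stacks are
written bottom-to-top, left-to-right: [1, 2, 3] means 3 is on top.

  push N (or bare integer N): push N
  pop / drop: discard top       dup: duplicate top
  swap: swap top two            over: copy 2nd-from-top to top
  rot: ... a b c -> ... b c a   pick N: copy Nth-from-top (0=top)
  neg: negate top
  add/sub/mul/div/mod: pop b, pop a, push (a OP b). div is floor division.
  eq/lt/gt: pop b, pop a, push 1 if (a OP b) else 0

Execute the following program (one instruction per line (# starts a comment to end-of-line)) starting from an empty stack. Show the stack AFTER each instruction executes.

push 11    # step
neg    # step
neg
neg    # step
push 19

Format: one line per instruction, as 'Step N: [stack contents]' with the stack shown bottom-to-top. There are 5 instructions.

Step 1: [11]
Step 2: [-11]
Step 3: [11]
Step 4: [-11]
Step 5: [-11, 19]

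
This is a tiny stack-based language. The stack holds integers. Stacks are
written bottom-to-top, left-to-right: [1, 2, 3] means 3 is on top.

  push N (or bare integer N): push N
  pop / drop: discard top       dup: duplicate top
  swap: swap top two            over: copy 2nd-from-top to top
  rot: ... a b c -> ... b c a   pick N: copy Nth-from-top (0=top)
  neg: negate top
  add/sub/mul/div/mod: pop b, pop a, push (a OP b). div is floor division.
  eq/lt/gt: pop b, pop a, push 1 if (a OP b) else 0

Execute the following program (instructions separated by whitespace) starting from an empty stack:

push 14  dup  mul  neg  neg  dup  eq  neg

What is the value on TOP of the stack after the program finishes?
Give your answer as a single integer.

After 'push 14': [14]
After 'dup': [14, 14]
After 'mul': [196]
After 'neg': [-196]
After 'neg': [196]
After 'dup': [196, 196]
After 'eq': [1]
After 'neg': [-1]

Answer: -1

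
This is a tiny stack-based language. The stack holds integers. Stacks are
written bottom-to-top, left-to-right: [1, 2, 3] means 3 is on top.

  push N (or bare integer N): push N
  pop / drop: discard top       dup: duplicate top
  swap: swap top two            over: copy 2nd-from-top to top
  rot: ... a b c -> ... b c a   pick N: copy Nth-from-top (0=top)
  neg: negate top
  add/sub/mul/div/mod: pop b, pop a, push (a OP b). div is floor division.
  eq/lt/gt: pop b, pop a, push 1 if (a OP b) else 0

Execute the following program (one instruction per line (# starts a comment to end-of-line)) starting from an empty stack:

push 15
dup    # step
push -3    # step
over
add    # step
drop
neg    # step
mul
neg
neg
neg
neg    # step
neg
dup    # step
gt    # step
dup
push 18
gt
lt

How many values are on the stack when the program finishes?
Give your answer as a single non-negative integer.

After 'push 15': stack = [15] (depth 1)
After 'dup': stack = [15, 15] (depth 2)
After 'push -3': stack = [15, 15, -3] (depth 3)
After 'over': stack = [15, 15, -3, 15] (depth 4)
After 'add': stack = [15, 15, 12] (depth 3)
After 'drop': stack = [15, 15] (depth 2)
After 'neg': stack = [15, -15] (depth 2)
After 'mul': stack = [-225] (depth 1)
After 'neg': stack = [225] (depth 1)
After 'neg': stack = [-225] (depth 1)
After 'neg': stack = [225] (depth 1)
After 'neg': stack = [-225] (depth 1)
After 'neg': stack = [225] (depth 1)
After 'dup': stack = [225, 225] (depth 2)
After 'gt': stack = [0] (depth 1)
After 'dup': stack = [0, 0] (depth 2)
After 'push 18': stack = [0, 0, 18] (depth 3)
After 'gt': stack = [0, 0] (depth 2)
After 'lt': stack = [0] (depth 1)

Answer: 1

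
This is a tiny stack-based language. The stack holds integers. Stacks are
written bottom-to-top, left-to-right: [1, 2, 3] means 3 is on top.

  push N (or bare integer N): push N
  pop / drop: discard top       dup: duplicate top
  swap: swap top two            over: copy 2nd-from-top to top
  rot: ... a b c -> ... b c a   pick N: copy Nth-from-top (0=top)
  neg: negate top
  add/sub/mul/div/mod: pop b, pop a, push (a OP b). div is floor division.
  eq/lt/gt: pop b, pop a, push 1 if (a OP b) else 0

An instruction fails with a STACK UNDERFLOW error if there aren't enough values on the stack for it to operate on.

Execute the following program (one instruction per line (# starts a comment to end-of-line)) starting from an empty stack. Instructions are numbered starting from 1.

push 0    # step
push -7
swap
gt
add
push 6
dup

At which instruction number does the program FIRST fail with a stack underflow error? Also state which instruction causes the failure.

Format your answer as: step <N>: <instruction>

Answer: step 5: add

Derivation:
Step 1 ('push 0'): stack = [0], depth = 1
Step 2 ('push -7'): stack = [0, -7], depth = 2
Step 3 ('swap'): stack = [-7, 0], depth = 2
Step 4 ('gt'): stack = [0], depth = 1
Step 5 ('add'): needs 2 value(s) but depth is 1 — STACK UNDERFLOW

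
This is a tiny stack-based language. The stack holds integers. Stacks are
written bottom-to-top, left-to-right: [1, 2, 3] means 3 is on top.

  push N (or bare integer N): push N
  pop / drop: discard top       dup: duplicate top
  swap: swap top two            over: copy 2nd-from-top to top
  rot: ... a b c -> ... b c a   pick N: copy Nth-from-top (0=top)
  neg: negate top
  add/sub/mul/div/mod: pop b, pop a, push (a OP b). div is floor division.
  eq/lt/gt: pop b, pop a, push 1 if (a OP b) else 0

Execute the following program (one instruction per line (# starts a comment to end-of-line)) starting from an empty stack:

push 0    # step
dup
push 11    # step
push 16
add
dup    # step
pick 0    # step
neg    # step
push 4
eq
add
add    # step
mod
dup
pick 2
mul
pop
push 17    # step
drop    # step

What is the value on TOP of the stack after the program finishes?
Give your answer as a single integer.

Answer: 0

Derivation:
After 'push 0': [0]
After 'dup': [0, 0]
After 'push 11': [0, 0, 11]
After 'push 16': [0, 0, 11, 16]
After 'add': [0, 0, 27]
After 'dup': [0, 0, 27, 27]
After 'pick 0': [0, 0, 27, 27, 27]
After 'neg': [0, 0, 27, 27, -27]
After 'push 4': [0, 0, 27, 27, -27, 4]
After 'eq': [0, 0, 27, 27, 0]
After 'add': [0, 0, 27, 27]
After 'add': [0, 0, 54]
After 'mod': [0, 0]
After 'dup': [0, 0, 0]
After 'pick 2': [0, 0, 0, 0]
After 'mul': [0, 0, 0]
After 'pop': [0, 0]
After 'push 17': [0, 0, 17]
After 'drop': [0, 0]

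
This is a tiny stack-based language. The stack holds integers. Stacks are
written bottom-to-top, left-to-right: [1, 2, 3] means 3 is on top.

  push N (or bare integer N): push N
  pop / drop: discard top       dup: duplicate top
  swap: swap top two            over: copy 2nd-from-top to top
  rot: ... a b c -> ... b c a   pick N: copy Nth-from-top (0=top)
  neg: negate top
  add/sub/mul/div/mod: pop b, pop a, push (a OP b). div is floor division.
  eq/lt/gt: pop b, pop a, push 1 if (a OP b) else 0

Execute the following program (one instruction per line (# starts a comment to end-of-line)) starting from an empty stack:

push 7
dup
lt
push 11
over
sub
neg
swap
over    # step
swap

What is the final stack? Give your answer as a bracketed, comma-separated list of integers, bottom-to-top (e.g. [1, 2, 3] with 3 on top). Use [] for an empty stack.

Answer: [-11, -11, 0]

Derivation:
After 'push 7': [7]
After 'dup': [7, 7]
After 'lt': [0]
After 'push 11': [0, 11]
After 'over': [0, 11, 0]
After 'sub': [0, 11]
After 'neg': [0, -11]
After 'swap': [-11, 0]
After 'over': [-11, 0, -11]
After 'swap': [-11, -11, 0]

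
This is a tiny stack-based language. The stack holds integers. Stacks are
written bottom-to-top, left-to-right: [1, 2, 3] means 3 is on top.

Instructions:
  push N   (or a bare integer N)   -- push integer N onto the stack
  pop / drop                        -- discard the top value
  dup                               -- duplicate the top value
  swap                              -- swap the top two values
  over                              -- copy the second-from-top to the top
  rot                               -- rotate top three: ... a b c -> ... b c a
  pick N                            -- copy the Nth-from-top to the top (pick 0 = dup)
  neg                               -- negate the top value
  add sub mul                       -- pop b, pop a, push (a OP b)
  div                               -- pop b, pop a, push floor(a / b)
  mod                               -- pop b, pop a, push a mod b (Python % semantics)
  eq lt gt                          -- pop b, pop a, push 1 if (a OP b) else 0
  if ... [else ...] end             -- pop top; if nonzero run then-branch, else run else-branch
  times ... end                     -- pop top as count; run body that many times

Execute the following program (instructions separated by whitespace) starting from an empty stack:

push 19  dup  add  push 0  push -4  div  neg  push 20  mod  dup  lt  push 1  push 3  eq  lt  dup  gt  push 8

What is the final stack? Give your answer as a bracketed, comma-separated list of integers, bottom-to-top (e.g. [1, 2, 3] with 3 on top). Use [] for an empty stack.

After 'push 19': [19]
After 'dup': [19, 19]
After 'add': [38]
After 'push 0': [38, 0]
After 'push -4': [38, 0, -4]
After 'div': [38, 0]
After 'neg': [38, 0]
After 'push 20': [38, 0, 20]
After 'mod': [38, 0]
After 'dup': [38, 0, 0]
After 'lt': [38, 0]
After 'push 1': [38, 0, 1]
After 'push 3': [38, 0, 1, 3]
After 'eq': [38, 0, 0]
After 'lt': [38, 0]
After 'dup': [38, 0, 0]
After 'gt': [38, 0]
After 'push 8': [38, 0, 8]

Answer: [38, 0, 8]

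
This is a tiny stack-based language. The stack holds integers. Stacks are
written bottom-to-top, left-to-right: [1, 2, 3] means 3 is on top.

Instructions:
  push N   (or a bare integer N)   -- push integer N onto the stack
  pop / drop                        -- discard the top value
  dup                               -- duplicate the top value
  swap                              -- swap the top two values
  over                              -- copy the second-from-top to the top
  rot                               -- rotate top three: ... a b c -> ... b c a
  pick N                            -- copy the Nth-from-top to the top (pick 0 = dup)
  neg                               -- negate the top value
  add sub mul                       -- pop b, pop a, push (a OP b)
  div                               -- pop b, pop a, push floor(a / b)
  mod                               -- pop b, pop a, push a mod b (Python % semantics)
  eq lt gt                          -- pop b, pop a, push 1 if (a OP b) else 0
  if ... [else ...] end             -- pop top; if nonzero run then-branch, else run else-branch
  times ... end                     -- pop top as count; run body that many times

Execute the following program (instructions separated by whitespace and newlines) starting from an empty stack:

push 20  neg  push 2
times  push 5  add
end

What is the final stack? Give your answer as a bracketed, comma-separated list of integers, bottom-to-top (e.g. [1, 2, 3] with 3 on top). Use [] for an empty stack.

Answer: [-10]

Derivation:
After 'push 20': [20]
After 'neg': [-20]
After 'push 2': [-20, 2]
After 'times': [-20]
After 'push 5': [-20, 5]
After 'add': [-15]
After 'push 5': [-15, 5]
After 'add': [-10]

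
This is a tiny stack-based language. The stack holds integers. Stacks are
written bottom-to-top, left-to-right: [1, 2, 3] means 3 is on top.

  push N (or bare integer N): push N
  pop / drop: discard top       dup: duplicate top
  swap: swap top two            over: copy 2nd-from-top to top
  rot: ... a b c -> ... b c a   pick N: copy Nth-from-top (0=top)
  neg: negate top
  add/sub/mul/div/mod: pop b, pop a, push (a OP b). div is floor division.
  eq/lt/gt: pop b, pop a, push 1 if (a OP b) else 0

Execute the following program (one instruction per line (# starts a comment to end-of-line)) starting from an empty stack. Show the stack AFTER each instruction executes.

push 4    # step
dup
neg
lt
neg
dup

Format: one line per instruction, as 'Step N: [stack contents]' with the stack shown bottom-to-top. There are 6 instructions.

Step 1: [4]
Step 2: [4, 4]
Step 3: [4, -4]
Step 4: [0]
Step 5: [0]
Step 6: [0, 0]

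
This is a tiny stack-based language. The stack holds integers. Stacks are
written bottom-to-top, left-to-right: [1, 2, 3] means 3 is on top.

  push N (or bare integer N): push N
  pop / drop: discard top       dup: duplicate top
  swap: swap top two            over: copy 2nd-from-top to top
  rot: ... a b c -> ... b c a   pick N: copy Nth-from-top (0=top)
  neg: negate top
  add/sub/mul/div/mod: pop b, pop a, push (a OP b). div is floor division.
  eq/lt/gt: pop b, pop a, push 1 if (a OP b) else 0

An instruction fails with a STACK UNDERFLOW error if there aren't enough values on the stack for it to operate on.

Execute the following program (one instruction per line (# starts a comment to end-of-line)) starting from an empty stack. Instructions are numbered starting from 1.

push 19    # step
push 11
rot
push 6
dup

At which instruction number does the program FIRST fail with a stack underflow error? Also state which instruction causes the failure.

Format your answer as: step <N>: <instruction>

Answer: step 3: rot

Derivation:
Step 1 ('push 19'): stack = [19], depth = 1
Step 2 ('push 11'): stack = [19, 11], depth = 2
Step 3 ('rot'): needs 3 value(s) but depth is 2 — STACK UNDERFLOW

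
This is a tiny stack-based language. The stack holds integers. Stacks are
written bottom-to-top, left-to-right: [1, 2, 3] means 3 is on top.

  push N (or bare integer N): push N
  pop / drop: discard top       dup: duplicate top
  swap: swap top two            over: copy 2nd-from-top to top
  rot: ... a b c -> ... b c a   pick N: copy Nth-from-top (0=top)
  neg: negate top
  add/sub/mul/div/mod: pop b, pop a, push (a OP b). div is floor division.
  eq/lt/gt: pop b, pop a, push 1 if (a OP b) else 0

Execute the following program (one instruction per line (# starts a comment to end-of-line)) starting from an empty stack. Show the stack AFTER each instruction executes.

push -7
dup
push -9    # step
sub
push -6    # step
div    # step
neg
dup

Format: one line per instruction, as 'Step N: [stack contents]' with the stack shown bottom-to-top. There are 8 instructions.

Step 1: [-7]
Step 2: [-7, -7]
Step 3: [-7, -7, -9]
Step 4: [-7, 2]
Step 5: [-7, 2, -6]
Step 6: [-7, -1]
Step 7: [-7, 1]
Step 8: [-7, 1, 1]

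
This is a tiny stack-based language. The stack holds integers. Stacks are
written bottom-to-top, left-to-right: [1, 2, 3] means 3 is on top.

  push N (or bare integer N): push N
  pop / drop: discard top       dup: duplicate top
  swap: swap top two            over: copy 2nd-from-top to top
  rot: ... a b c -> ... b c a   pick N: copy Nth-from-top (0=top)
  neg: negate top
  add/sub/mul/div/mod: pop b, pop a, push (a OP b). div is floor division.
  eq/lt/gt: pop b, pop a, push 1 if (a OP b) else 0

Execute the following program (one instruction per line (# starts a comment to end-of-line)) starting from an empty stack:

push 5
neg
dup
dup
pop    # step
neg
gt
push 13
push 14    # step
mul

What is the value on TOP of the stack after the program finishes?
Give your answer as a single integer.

After 'push 5': [5]
After 'neg': [-5]
After 'dup': [-5, -5]
After 'dup': [-5, -5, -5]
After 'pop': [-5, -5]
After 'neg': [-5, 5]
After 'gt': [0]
After 'push 13': [0, 13]
After 'push 14': [0, 13, 14]
After 'mul': [0, 182]

Answer: 182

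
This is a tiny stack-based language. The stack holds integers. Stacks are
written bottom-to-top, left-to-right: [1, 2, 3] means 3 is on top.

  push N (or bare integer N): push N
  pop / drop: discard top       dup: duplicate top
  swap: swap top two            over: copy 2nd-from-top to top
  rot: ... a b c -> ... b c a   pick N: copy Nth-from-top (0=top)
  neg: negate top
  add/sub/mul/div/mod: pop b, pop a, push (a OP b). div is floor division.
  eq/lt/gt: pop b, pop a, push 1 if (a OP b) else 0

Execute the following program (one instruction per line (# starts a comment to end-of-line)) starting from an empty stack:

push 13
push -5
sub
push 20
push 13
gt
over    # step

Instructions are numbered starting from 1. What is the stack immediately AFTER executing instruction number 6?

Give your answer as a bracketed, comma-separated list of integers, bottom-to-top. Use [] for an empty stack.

Answer: [18, 1]

Derivation:
Step 1 ('push 13'): [13]
Step 2 ('push -5'): [13, -5]
Step 3 ('sub'): [18]
Step 4 ('push 20'): [18, 20]
Step 5 ('push 13'): [18, 20, 13]
Step 6 ('gt'): [18, 1]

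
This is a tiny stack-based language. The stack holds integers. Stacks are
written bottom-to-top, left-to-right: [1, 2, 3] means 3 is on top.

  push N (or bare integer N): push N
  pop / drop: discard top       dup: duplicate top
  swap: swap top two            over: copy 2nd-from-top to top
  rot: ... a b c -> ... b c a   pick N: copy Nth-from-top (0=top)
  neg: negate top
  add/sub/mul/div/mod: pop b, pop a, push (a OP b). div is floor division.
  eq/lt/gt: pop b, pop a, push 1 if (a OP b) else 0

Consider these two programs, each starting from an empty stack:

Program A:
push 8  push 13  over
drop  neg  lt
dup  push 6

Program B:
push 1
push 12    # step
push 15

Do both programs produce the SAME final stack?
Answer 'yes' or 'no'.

Answer: no

Derivation:
Program A trace:
  After 'push 8': [8]
  After 'push 13': [8, 13]
  After 'over': [8, 13, 8]
  After 'drop': [8, 13]
  After 'neg': [8, -13]
  After 'lt': [0]
  After 'dup': [0, 0]
  After 'push 6': [0, 0, 6]
Program A final stack: [0, 0, 6]

Program B trace:
  After 'push 1': [1]
  After 'push 12': [1, 12]
  After 'push 15': [1, 12, 15]
Program B final stack: [1, 12, 15]
Same: no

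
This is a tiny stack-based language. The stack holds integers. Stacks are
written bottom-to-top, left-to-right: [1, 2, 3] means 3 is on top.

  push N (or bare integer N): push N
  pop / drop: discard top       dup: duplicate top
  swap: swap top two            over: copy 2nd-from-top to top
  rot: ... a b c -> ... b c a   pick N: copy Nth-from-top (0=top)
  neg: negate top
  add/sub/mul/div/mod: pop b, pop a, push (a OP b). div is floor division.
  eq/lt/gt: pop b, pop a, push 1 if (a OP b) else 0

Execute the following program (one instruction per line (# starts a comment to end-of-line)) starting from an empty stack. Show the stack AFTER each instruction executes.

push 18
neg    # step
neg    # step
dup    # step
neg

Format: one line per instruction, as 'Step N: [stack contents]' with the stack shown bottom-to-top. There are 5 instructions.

Step 1: [18]
Step 2: [-18]
Step 3: [18]
Step 4: [18, 18]
Step 5: [18, -18]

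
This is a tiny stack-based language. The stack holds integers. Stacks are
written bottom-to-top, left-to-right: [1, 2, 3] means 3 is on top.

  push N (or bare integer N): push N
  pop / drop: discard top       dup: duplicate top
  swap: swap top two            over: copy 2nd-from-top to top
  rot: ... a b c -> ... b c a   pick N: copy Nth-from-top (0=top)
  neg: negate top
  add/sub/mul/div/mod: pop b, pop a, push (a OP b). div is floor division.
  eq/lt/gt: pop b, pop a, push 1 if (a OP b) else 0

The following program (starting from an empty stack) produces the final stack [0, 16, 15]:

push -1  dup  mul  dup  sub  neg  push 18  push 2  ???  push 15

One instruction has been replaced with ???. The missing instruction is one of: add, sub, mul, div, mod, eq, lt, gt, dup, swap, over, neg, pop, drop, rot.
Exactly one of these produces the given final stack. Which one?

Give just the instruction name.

Stack before ???: [0, 18, 2]
Stack after ???:  [0, 16]
The instruction that transforms [0, 18, 2] -> [0, 16] is: sub

Answer: sub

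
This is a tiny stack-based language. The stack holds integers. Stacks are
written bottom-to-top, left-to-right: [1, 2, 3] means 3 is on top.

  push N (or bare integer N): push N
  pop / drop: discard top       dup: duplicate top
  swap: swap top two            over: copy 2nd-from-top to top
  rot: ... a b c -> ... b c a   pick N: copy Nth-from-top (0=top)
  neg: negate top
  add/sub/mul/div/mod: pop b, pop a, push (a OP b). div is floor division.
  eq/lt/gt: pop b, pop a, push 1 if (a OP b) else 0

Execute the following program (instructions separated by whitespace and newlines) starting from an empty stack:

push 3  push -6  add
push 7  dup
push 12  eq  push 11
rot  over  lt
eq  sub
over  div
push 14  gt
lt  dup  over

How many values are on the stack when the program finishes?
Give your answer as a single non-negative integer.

After 'push 3': stack = [3] (depth 1)
After 'push -6': stack = [3, -6] (depth 2)
After 'add': stack = [-3] (depth 1)
After 'push 7': stack = [-3, 7] (depth 2)
After 'dup': stack = [-3, 7, 7] (depth 3)
After 'push 12': stack = [-3, 7, 7, 12] (depth 4)
After 'eq': stack = [-3, 7, 0] (depth 3)
After 'push 11': stack = [-3, 7, 0, 11] (depth 4)
After 'rot': stack = [-3, 0, 11, 7] (depth 4)
After 'over': stack = [-3, 0, 11, 7, 11] (depth 5)
After 'lt': stack = [-3, 0, 11, 1] (depth 4)
After 'eq': stack = [-3, 0, 0] (depth 3)
After 'sub': stack = [-3, 0] (depth 2)
After 'over': stack = [-3, 0, -3] (depth 3)
After 'div': stack = [-3, 0] (depth 2)
After 'push 14': stack = [-3, 0, 14] (depth 3)
After 'gt': stack = [-3, 0] (depth 2)
After 'lt': stack = [1] (depth 1)
After 'dup': stack = [1, 1] (depth 2)
After 'over': stack = [1, 1, 1] (depth 3)

Answer: 3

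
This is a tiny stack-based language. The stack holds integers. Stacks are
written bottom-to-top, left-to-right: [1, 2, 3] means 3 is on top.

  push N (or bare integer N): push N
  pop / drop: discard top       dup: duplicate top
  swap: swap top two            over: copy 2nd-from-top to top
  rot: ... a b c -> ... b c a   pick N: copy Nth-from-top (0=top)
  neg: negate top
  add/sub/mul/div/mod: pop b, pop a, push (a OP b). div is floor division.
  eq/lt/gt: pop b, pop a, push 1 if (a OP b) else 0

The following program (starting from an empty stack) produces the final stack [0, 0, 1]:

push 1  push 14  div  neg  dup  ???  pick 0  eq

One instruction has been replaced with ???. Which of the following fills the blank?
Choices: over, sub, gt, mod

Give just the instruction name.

Answer: over

Derivation:
Stack before ???: [0, 0]
Stack after ???:  [0, 0, 0]
Checking each choice:
  over: MATCH
  sub: produces [1]
  gt: produces [1]
  mod: modulo by zero
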